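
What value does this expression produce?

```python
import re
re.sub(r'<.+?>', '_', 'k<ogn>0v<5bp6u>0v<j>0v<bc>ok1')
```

Matches: at [1:6] → '<ogn>'; at [8:15] → '<5bp6u>'; at [17:20] → '<j>'; at [22:26] → '<bc>'.
Every occurrence is swapped for '_'.

'k_0v_0v_0v_ok1'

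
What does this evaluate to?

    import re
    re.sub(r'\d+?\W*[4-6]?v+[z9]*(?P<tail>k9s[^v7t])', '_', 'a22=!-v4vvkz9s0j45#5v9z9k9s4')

'a22=!-v4vvkz9s0j_'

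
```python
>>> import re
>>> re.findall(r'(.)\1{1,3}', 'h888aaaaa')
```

`\1` has to match the exact text group 1 already captured.
Walking the string: at [1:4] match '888', group 1 = '8'; at [4:8] match 'aaaa', group 1 = 'a'.
With a single group, `findall` returns only what that group captured — 2 items.

['8', 'a']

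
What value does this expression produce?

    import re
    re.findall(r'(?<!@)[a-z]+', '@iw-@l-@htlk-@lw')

`(?!…)`/`(?<!…)` only lets a position through if the neighbouring text does NOT match; no characters are consumed.
Walking the string: at [2:3] → 'w'; at [9:12] → 'tlk'; at [15:16] → 'w'.
No capturing groups, so `findall` returns the 3 full match strings.

['w', 'tlk', 'w']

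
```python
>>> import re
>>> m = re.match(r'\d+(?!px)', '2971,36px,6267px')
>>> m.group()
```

Because the assertion is negative and zero-width, positions next to the forbidden text are skipped.
`re.match` only tries the pattern at the start of the string.
The match spans [0:4] → '2971'.

'2971'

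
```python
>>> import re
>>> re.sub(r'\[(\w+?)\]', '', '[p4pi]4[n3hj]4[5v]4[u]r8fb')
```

Matches: at [0:6] → '[p4pi]'; at [7:13] → '[n3hj]'; at [14:18] → '[5v]'; at [19:22] → '[u]'.
Each match is replaced by ''.

'444r8fb'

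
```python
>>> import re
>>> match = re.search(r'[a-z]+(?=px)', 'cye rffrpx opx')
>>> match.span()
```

(4, 8)

The positive lookaround only admits positions where the adjacent text matches; those characters stay outside the span.
Unlike `match`, `search` isn't anchored — it looks for the pattern anywhere in the string.
The match spans [4:8] → 'rffr'.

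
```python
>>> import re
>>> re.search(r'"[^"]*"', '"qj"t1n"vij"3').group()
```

The match spans [0:4] → '"qj"'.

'"qj"'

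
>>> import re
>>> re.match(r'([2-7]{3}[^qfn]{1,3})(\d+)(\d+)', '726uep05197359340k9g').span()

The pattern matches exactly 3 of a character in [2-7], then 1 to 3 of any character except [qfn] (captured); then one or more of a digit (captured); then one or more of a digit (captured).
With `match`, the pattern is implicitly anchored at the beginning.
The match spans [0:17] → '726uep05197359340'.
Captured: group 1 = '726uep', group 2 = '0519735934', group 3 = '0'.

(0, 17)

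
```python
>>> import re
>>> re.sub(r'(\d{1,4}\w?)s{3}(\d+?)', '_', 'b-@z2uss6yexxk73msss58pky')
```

Pattern: 1 to 4 of a digit, then optionally a word character (captured); then exactly 3 of a literal 's'; then one or more of a digit (lazy) (captured).
Matches: at [14:21] → '73msss5'.
Each match is replaced by '_'.

'b-@z2uss6yexxk_8pky'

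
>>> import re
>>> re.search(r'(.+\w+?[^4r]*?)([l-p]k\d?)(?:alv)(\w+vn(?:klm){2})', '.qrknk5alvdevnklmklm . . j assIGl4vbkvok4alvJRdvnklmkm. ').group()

Pattern: one or more of any character, then one or more of a word character (lazy), then zero or more of any character except [4r] (lazy) (captured); then a character in [l-p], then a literal 'k', then optionally a digit (captured); then a literal 'a', then the literal 'lv' (non-capturing group); then one or more of a word character, then the literal 'vn', then the literal 'klm' repeated 2 times (captured).
`search` walks the string left to right and returns the first match it finds.
The match spans [0:20] → '.qrknk5alvdevnklmklm'.
Captured: group 1 = '.qrk', group 2 = 'nk5', group 3 = 'devnklmklm'.

'.qrknk5alvdevnklmklm'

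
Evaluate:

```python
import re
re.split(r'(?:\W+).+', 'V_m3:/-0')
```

['V_m3', '']

This matches one or more of a non-word character (non-capturing group); then one or more of any character.
Matches to split on: at [4:8] → ':/-0'.
Each match becomes a cut point; 2 segments remain.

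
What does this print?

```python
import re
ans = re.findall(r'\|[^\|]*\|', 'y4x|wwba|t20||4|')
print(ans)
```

Matches: at [3:9] → '|wwba|'; at [12:14] → '||'.
With no groups in the pattern, `findall` gives back each whole match — 2 here.

['|wwba|', '||']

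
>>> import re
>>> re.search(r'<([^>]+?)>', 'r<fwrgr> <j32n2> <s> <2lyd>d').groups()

('fwrgr',)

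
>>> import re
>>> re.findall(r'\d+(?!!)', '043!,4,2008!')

['04', '4', '200']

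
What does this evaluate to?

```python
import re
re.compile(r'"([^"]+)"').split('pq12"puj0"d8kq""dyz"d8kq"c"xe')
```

['pq12', 'puj0', 'd8kq"', 'dyz', 'd8kq', 'c', 'xe']

Matches to split on: at [4:10] → '"puj0"'; at [15:20] → '"dyz"'; at [24:27] → '"c"'.
Because the pattern has a capturing group, `split` also inserts each captured text between the pieces.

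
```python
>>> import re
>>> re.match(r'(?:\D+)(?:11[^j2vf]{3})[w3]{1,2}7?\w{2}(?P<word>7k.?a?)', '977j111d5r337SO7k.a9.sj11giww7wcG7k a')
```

None

The pattern matches one or more of a non-digit (non-capturing group); then the literal '11', then exactly 3 of any character except [j2vf] (non-capturing group); then 1 to 2 of one of [w3], then optionally the literal '7', then exactly 2 of a word character; then the literal '7k', then optionally any character, then optionally the literal 'a' (captured as 'word').
`re.match` only tries the pattern at the start of the string.
Here the pattern fails at index 0, so the call returns None.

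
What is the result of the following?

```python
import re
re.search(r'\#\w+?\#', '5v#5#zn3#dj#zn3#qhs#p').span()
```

(2, 5)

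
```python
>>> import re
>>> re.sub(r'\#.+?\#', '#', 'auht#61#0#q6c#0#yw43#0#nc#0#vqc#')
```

Matches: at [4:8] → '#61#'; at [9:14] → '#q6c#'; at [15:21] → '#yw43#'; at [22:26] → '#nc#'; at [27:32] → '#vqc#'.
Each match is replaced by '#'.

'auht#0#0#0#0#'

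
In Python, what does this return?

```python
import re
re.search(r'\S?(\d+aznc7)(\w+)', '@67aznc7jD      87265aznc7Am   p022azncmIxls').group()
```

'@67aznc7jD'

This matches optionally a non-whitespace character; then one or more of a digit, then the literal 'az', then the literal 'nc7' (captured); then one or more of a word character (captured).
Unlike `match`, `search` isn't anchored — it looks for the pattern anywhere in the string.
The match spans [0:10] → '@67aznc7jD'.
Captured: group 1 = '67aznc7', group 2 = 'jD'.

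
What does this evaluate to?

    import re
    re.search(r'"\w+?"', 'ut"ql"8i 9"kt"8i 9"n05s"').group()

'"ql"'

`re.search` tries every starting position until one works.
The match spans [2:6] → '"ql"'.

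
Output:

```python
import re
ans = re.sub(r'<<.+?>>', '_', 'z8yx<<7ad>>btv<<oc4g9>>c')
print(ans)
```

z8yx_btv_c

The `?` after the quantifier makes it lazy — it takes as little as possible before letting the rest of the pattern try.
Matches: at [4:11] → '<<7ad>>'; at [14:23] → '<<oc4g9>>'.
Each match is replaced by '_'.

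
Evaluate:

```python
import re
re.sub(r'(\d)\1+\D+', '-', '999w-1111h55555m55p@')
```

`\1` has to match the exact text group 1 already captured.
Matches: at [0:5] → '999w-'; at [5:10] → '1111h'; at [10:16] → '55555m'; at [16:20] → '55p@'.
Each match is replaced by '-'.

'----'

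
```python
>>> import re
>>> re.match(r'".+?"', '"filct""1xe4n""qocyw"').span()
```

`match` is anchored at position 0; if the pattern doesn't fit there, it returns None.
The match spans [0:7] → '"filct"'.

(0, 7)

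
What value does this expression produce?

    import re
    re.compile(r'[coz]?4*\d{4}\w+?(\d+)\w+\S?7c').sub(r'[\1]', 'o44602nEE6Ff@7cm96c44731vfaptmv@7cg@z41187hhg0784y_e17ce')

Pattern: optionally one of [coz], then zero or more of the literal '4'; then exactly 4 of a digit, then one or more of a word character (lazy); then one or more of a digit (captured); then one or more of a word character; then optionally a non-whitespace character, then the literal '7c'.
The `?` after the quantifier makes it lazy — it takes as little as possible before letting the rest of the pattern try.
Matches: at [0:15] → 'o44602nEE6Ff@7c'; at [36:55] → 'z41187hhg0784y_e17c'.
`\1` in the replacement pulls in group 1's text for each match.

'[6]m96c44731vfaptmv@7cg@[0784]e'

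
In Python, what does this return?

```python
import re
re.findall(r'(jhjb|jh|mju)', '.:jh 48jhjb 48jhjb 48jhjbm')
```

The regex engine tests alternatives in the order written; an earlier branch that matches wins even if a later one would match more.
Scanning left to right: at [2:4] match 'jh', group 1 = 'jh'; at [7:11] match 'jhjb', group 1 = 'jhjb'; at [14:18] match 'jhjb', group 1 = 'jhjb'; at [21:25] match 'jhjb', group 1 = 'jhjb'.
One capturing group, so `findall` returns just the captured substring from each match — 4 in all.

['jh', 'jhjb', 'jhjb', 'jhjb']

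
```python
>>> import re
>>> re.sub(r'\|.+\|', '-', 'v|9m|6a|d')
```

'v-d'

Matches: at [1:8] → '|9m|6a|'.
Every occurrence is swapped for '-'.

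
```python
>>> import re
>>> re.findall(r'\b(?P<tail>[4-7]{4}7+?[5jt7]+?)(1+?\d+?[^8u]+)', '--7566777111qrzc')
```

[('7566777', '111qrzc')]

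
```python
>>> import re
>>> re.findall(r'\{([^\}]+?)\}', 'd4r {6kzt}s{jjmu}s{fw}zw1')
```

Walking the string: at [4:10] match '{6kzt}', group 1 = '6kzt'; at [11:17] match '{jjmu}', group 1 = 'jjmu'; at [18:22] match '{fw}', group 1 = 'fw'.
One capturing group, so `findall` returns just the captured substring from each match — 3 in all.

['6kzt', 'jjmu', 'fw']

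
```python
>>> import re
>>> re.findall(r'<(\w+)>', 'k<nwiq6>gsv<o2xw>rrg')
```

['nwiq6', 'o2xw']

With a single group, `findall` returns only what that group captured — 2 items.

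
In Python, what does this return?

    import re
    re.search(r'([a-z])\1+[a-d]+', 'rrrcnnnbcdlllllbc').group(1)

'r'

The match spans [0:4] → 'rrrc'.
Captured: group 1 = 'r'.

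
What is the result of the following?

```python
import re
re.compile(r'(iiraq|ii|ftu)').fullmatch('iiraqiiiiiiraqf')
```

None

For `fullmatch`, every character of the input must be accounted for by the pattern.
Here there's no way to consume every character, so the call returns None.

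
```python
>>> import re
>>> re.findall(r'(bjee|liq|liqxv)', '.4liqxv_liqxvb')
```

['liq', 'liq']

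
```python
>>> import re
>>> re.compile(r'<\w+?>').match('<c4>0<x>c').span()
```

(0, 4)

With `match`, the pattern is implicitly anchored at the beginning.
The match spans [0:4] → '<c4>'.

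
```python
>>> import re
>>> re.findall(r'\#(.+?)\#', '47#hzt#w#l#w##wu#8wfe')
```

['hzt', 'l', '#wu']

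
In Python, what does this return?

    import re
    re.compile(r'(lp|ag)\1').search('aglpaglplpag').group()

'lplp'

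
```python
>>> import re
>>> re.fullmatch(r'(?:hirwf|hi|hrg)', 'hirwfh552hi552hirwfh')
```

`fullmatch` succeeds only if the pattern covers the string from start to end.
Here there's no way to consume every character, so the call returns None.

None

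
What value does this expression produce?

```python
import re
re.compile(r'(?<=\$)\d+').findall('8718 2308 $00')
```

['00']

The positive lookaround only admits positions where the adjacent text matches; those characters stay outside the span.
Since nothing is captured, `findall` lists the 1 matched substring directly.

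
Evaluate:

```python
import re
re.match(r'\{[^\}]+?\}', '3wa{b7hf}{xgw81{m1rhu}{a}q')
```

None

`re.match` only tries the pattern at the start of the string.
Here position 0 doesn't satisfy it, so the call returns None.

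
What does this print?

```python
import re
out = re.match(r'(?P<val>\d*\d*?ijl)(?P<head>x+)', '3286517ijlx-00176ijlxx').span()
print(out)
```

The pattern matches zero or more of a digit, then zero or more of a digit (lazy), then the literal 'ijl' (captured as 'val'); then one or more of a literal 'x' (captured as 'head').
`match` is anchored at position 0; if the pattern doesn't fit there, it returns None.
The match spans [0:11] → '3286517ijlx'.
Captured: group 1 = '3286517ijl', group 2 = 'x'.

(0, 11)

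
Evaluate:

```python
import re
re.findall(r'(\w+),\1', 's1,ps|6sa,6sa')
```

['6sa']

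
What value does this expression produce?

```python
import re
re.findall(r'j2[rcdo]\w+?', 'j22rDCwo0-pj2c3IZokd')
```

['j2c3']

Because the quantifier is non-greedy, it stops expanding at the earliest point where the rest of the pattern can succeed.
No capturing groups, so `findall` returns the 1 full match string.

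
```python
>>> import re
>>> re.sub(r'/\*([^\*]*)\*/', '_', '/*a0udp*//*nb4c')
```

Each match is replaced by '_'.

'_/*nb4c'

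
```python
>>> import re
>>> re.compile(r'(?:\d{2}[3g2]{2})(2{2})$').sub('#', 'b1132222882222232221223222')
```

'b1132222882222232221#'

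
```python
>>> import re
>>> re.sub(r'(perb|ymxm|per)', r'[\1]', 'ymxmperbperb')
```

'[ymxm][perb][perb]'

Alternation tries branches left to right and keeps the first one that lets the overall match succeed at that position.
Each match is replaced using the text its own group 1 captured.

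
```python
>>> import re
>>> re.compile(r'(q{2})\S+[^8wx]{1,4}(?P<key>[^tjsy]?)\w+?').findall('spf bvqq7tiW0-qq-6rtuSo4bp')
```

`findall` packs the 2 group values into a tuple for every match.

[('qq', '')]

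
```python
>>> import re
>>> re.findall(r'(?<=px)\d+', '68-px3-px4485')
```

['3', '4485']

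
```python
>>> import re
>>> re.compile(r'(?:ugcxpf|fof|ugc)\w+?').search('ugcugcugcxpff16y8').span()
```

(0, 4)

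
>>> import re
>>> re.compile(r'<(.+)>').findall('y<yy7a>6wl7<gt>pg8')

['yy7a>6wl7<gt']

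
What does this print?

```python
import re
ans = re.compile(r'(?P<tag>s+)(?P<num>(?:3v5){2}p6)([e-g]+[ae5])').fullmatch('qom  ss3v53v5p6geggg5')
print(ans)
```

This matches one or more of a literal 's' (captured as 'tag'); then the literal '3v5' repeated 2 times, then the literal 'p6' (captured as 'num'); then one or more of a character in [e-g], then one of [ae5] (captured).
`re.fullmatch` requires the pattern to consume the entire string.
Here the string isn't matched end-to-end, so the call returns None.

None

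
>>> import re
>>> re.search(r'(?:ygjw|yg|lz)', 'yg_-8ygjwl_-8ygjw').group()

Unlike `match`, `search` isn't anchored — it looks for the pattern anywhere in the string.
The match spans [0:2] → 'yg'.

'yg'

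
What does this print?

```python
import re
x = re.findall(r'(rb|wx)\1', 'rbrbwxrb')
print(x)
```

['rb']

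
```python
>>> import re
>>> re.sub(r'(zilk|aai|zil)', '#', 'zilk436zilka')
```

`|` is ordered: at each position the engine commits to the first alternative that works.
Matches: at [0:4] → 'zilk'; at [7:11] → 'zilk'.
Each match is replaced by '#'.

'#436#a'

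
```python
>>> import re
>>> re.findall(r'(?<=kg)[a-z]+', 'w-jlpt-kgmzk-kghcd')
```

Because the assertion is zero-width, the text it checks is not consumed and won't appear in the result.
Since nothing is captured, `findall` lists the 2 matched substrings directly.

['mzk', 'hcd']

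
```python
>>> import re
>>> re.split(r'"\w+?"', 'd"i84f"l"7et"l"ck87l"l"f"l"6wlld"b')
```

['d', 'l', 'l', 'l', 'l', 'b']

`split` removes every match and returns the 6 fragments in between.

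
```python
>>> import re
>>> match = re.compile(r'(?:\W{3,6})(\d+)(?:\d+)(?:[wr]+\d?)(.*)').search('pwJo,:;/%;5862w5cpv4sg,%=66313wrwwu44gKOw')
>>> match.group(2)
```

The pattern matches 3 to 6 of a non-word character (non-capturing group); then one or more of a digit (captured); then one or more of a digit (non-capturing group); then one or more of one of [wr], then optionally a digit (non-capturing group); then zero or more of any character (captured).
`re.search` tries every starting position until one works.
The match spans [4:41] → ',:;/%;5862w5cpv4sg,%=66313wrwwu44gKOw'.
Captured: group 1 = '586', group 2 = 'cpv4sg,%=66313wrwwu44gKOw'.

'cpv4sg,%=66313wrwwu44gKOw'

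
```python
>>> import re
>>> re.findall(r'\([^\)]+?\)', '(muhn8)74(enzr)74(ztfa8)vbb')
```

['(muhn8)', '(enzr)', '(ztfa8)']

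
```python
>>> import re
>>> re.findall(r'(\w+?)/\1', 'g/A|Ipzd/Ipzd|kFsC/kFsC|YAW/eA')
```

A backreference is literal: `\1` must see the identical characters the first group matched.
Scanning left to right: at [4:13] match 'Ipzd/Ipzd', group 1 = 'Ipzd'; at [14:23] match 'kFsC/kFsC', group 1 = 'kFsC'.
Because there's exactly one group, `findall` drops the full match and keeps group 1 from each hit.

['Ipzd', 'kFsC']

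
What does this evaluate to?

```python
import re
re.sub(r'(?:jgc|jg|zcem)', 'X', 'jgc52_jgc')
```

The regex engine tests alternatives in the order written; an earlier branch that matches wins even if a later one would match more.
Matches: at [0:3] → 'jgc'; at [6:9] → 'jgc'.
Each match is replaced by 'X'.

'X52_X'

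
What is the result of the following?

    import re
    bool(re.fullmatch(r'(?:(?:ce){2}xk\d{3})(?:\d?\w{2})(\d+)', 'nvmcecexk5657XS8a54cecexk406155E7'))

False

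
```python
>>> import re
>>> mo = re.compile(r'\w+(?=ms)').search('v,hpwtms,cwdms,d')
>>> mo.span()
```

The `(?=…)`/`(?<=…)` assertion just peeks at neighbouring text; it doesn't advance the match position.
`re.search` tries every starting position until one works.
The match spans [2:6] → 'hpwt'.

(2, 6)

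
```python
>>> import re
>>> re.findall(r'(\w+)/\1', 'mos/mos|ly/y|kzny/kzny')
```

['mos', 'y', 'kzny']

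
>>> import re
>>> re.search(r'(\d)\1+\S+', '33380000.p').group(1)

The backreference `\1` re-matches whatever the first group consumed, character for character.
`re.search` tries every starting position until one works.
The match spans [0:10] → '33380000.p'.
Captured: group 1 = '3'.

'3'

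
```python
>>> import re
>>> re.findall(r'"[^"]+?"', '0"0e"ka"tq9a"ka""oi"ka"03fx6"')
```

Scanning left to right: at [1:5] → '"0e"'; at [7:13] → '"tq9a"'; at [16:20] → '"oi"'; at [22:29] → '"03fx6"'.
`findall` yields the raw match text (4 of them) because the pattern has no groups.

['"0e"', '"tq9a"', '"oi"', '"03fx6"']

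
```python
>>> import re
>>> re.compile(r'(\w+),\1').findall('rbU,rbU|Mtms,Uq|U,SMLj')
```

['rbU']

`\1` is not a pattern — it's the concrete string captured by group 1, re-applied verbatim.
Scanning left to right: at [0:7] match 'rbU,rbU', group 1 = 'rbU'.
Because there's exactly one group, `findall` drops the full match and keeps group 1 from the one hit.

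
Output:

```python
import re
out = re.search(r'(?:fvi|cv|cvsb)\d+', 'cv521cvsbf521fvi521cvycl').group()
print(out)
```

`re.search` tries every starting position until one works.
The match spans [0:5] → 'cv521'.

cv521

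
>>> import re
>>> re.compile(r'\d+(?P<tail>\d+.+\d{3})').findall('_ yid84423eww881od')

['3eww881']

`findall` collects group 1 from the one match (1 total).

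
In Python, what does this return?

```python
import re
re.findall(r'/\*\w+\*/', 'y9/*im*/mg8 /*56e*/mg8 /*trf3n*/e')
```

['/*im*/', '/*56e*/', '/*trf3n*/']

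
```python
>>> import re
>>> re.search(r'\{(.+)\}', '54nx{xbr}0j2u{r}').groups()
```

`re.search` tries every starting position until one works.
The match spans [4:16] → '{xbr}0j2u{r}'.
Captured: group 1 = 'xbr}0j2u{r'.

('xbr}0j2u{r',)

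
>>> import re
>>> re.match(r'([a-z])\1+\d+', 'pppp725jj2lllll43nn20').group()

'pppp725'

`\1` has to match the exact text group 1 already captured.
With `match`, the pattern is implicitly anchored at the beginning.
The match spans [0:7] → 'pppp725'.
Captured: group 1 = 'p'.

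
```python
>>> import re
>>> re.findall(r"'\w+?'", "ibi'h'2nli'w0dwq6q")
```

Scanning left to right: at [3:6] → "'h'".
Since nothing is captured, `findall` lists the 1 matched substring directly.

["'h'"]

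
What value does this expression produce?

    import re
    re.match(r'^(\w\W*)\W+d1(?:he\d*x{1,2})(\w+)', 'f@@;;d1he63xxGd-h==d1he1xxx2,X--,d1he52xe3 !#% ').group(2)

'Gd'

Pattern: anchored at the start of the string; then a word character, then zero or more of a non-word character (captured); then one or more of a non-word character, then the literal 'd1'; then the literal 'he', then zero or more of a digit, then 1 to 2 of a literal 'x' (non-capturing group); then one or more of a word character (captured).
`match` is anchored at position 0; if the pattern doesn't fit there, it returns None.
The match spans [0:15] → 'f@@;;d1he63xxGd'.
Captured: group 1 = 'f@@;', group 2 = 'Gd'.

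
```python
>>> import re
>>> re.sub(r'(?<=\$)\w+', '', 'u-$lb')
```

'u-$'

The `(?=…)`/`(?<=…)` assertion just peeks at neighbouring text; it doesn't advance the match position.
Matches: at [3:5] → 'lb'.
Each match is replaced by ''.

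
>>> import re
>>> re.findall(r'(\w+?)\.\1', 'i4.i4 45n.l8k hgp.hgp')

The backreference `\1` re-matches whatever the first group consumed, character for character.
Because there's exactly one group, `findall` drops the full match and keeps group 1 from each hit.

['i4', 'hgp']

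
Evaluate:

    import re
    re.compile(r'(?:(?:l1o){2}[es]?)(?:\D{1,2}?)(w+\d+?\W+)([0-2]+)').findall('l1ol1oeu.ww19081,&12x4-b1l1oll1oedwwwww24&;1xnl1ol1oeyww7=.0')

[('ww19081,&', '12'), ('ww7=.', '0')]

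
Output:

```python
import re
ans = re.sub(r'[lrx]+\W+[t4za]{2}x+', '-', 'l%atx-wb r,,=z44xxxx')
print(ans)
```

The pattern matches one or more of one of [lrx], then one or more of a non-word character, then exactly 2 of one of [t4za]; then one or more of a literal 'x'.
`sub` substitutes '-' at each match site.

--wb r,,=z44xxxx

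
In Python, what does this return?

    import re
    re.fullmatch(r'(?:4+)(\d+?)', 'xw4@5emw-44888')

None

`fullmatch` succeeds only if the pattern covers the string from start to end.
Here the pattern can't cover the whole string, so the call returns None.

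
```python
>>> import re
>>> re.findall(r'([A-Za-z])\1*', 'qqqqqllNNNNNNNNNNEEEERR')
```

`\1` is not a pattern — it's the concrete string captured by group 1, re-applied verbatim.
Walking the string: at [0:5] match 'qqqqq', group 1 = 'q'; at [5:7] match 'll', group 1 = 'l'; at [7:17] match 'NNNNNNNNNN', group 1 = 'N'; at [17:21] match 'EEEE', group 1 = 'E'; at [21:23] match 'RR', group 1 = 'R'.
Because there's exactly one group, `findall` drops the full match and keeps group 1 from each hit.

['q', 'l', 'N', 'E', 'R']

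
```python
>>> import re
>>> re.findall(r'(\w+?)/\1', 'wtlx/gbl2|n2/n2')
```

['n2']

`\1` has to match the exact text group 1 already captured.
Matches: at [10:15] match 'n2/n2', group 1 = 'n2'.
With a single group, `findall` returns only what that group captured — 1 item.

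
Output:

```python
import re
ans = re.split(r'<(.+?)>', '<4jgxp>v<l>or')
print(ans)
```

['', '4jgxp', 'v', 'l', 'or']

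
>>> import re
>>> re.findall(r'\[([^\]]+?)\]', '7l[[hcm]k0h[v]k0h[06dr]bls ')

One capturing group, so `findall` returns just the captured substring from each match — 3 in all.

['[hcm', 'v', '06dr']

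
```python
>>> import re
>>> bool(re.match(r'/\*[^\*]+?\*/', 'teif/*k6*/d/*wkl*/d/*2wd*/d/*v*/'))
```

False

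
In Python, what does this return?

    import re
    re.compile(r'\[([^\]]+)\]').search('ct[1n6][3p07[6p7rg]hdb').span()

(2, 7)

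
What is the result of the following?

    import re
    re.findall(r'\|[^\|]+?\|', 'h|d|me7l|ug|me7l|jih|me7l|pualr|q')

['|d|', '|ug|', '|jih|', '|pualr|']

Walking the string: at [1:4] → '|d|'; at [8:12] → '|ug|'; at [16:21] → '|jih|'; at [25:32] → '|pualr|'.
No capturing groups, so `findall` returns the 4 full match strings.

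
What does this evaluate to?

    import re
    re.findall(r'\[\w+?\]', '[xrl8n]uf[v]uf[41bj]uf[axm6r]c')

Scanning left to right: at [0:7] → '[xrl8n]'; at [9:12] → '[v]'; at [14:20] → '[41bj]'; at [22:29] → '[axm6r]'.
`findall` yields the raw match text (4 of them) because the pattern has no groups.

['[xrl8n]', '[v]', '[41bj]', '[axm6r]']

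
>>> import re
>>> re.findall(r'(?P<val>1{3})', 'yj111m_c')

['111']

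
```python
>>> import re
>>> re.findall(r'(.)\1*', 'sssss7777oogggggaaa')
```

['s', '7', 'o', 'g', 'a']

`\1` is not a pattern — it's the concrete string captured by group 1, re-applied verbatim.
Scanning left to right: at [0:5] match 'sssss', group 1 = 's'; at [5:9] match '7777', group 1 = '7'; at [9:11] match 'oo', group 1 = 'o'; at [11:16] match 'ggggg', group 1 = 'g'; at [16:19] match 'aaa', group 1 = 'a'.
Because there's exactly one group, `findall` drops the full match and keeps group 1 from each hit.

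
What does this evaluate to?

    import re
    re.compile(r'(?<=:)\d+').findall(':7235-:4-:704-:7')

['7235', '4', '704', '7']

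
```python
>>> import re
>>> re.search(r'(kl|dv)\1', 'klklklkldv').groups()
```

('kl',)

A backreference is literal: `\1` must see the identical characters the first group matched.
`re.search` tries every starting position until one works.
The match spans [0:4] → 'klkl'.
Captured: group 1 = 'kl'.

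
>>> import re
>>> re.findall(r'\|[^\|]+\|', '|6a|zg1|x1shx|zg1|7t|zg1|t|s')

['|6a|', '|x1shx|', '|7t|', '|t|']

No capturing groups, so `findall` returns the 4 full match strings.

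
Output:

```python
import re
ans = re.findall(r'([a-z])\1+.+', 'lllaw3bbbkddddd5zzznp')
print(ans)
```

['l']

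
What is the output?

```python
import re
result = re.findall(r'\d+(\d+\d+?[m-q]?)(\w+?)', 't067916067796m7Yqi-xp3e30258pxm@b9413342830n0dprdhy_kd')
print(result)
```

The pattern matches one or more of a digit; then one or more of a digit, then one or more of a digit (lazy), then optionally a character in [m-q] (captured); then one or more of a word character (lazy) (captured).
A non-greedy quantifier consumes as few characters as it can — just enough that the remainder of the pattern still matches from where it stops; whatever follows it matches normally.
Scanning left to right: at [1:15] match '067916067796m7', groups = ('96m', '7'); at [23:30] match '30258px', groups = ('58p', 'x'); at [33:45] match '9413342830n0', groups = ('30n', '0').
2 groups means each result is a tuple of 2 captured strings — 3 here.

[('96m', '7'), ('58p', 'x'), ('30n', '0')]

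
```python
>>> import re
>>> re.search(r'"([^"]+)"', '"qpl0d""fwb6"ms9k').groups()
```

Unlike `match`, `search` isn't anchored — it looks for the pattern anywhere in the string.
The match spans [0:7] → '"qpl0d"'.
Captured: group 1 = 'qpl0d'.

('qpl0d',)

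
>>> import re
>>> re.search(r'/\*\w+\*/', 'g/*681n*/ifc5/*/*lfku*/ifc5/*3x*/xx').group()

'/*681n*/'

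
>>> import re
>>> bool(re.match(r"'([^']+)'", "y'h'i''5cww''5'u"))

False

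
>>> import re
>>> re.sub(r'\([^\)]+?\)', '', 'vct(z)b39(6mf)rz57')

'vctb39rz57'

Matches: at [3:6] → '(z)'; at [9:14] → '(6mf)'.
Each match is replaced by ''.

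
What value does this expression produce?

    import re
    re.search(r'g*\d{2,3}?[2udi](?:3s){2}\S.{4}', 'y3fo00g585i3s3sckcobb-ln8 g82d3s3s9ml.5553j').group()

The pattern matches zero or more of the literal 'g', then 2 to 3 of a digit (lazy), then one of [2udi]; then the literal '3s' repeated 2 times, then a non-whitespace character, then exactly 4 of any character.
`search` walks the string left to right and returns the first match it finds.
The match spans [6:20] → 'g585i3s3sckcob'.

'g585i3s3sckcob'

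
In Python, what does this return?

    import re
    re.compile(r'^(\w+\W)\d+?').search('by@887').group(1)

'by@'

This matches anchored at the start of the string; then one or more of a word character, then a non-word character (captured); then one or more of a digit (lazy).
With the lazy modifier that quantifier settles for the fewest repetitions that let the rest of the pattern succeed (the atoms after it are unaffected and can still be greedy).
`search` walks the string left to right and returns the first match it finds.
The match spans [0:4] → 'by@8'.
Captured: group 1 = 'by@'.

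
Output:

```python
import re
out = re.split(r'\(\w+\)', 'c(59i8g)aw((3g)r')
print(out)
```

Matches to split on: at [1:8] → '(59i8g)'; at [11:15] → '(3g)'.
`split` removes every match and returns the 3 fragments in between.

['c', 'aw(', 'r']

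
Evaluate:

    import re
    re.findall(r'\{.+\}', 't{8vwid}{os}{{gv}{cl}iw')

Scanning left to right: at [1:21] → '{8vwid}{os}{{gv}{cl}'.
`findall` yields the raw match text (1 of them) because the pattern has no groups.

['{8vwid}{os}{{gv}{cl}']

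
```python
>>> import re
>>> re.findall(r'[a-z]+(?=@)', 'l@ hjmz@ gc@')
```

['l', 'hjmz', 'gc']

The `(?=…)`/`(?<=…)` assertion just peeks at neighbouring text; it doesn't advance the match position.
Matches: at [0:1] → 'l'; at [3:7] → 'hjmz'; at [9:11] → 'gc'.
`findall` yields the raw match text (3 of them) because the pattern has no groups.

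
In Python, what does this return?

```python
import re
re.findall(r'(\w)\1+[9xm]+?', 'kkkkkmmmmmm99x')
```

['k', 'm']

The backreference `\1` re-matches whatever the first group consumed, character for character.
Because there's exactly one group, `findall` drops the full match and keeps group 1 from each hit.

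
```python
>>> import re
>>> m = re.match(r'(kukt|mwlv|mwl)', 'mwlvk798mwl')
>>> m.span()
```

(0, 4)

`re.match` only tries the pattern at the start of the string.
The match spans [0:4] → 'mwlv'.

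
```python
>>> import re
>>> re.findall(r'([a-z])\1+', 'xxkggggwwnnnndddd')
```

['x', 'g', 'w', 'n', 'd']

`\1` is not a pattern — it's the concrete string captured by group 1, re-applied verbatim.
Walking the string: at [0:2] match 'xx', group 1 = 'x'; at [3:7] match 'gggg', group 1 = 'g'; at [7:9] match 'ww', group 1 = 'w'; at [9:13] match 'nnnn', group 1 = 'n'; at [13:17] match 'dddd', group 1 = 'd'.
`findall` collects group 1 from each match (5 total).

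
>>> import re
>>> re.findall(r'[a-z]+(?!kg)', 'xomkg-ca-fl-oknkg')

['xomkg', 'ca', 'fl', 'oknkg']

A negative assertion filters positions out without eating any characters.
Matches: at [0:5] → 'xomkg'; at [6:8] → 'ca'; at [9:11] → 'fl'; at [12:17] → 'oknkg'.
No capturing groups, so `findall` returns the 4 full match strings.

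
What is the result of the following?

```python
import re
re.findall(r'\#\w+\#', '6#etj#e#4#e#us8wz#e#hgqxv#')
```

Scanning left to right: at [1:6] → '#etj#'; at [7:10] → '#4#'; at [11:18] → '#us8wz#'; at [19:26] → '#hgqxv#'.
Since nothing is captured, `findall` lists the 4 matched substrings directly.

['#etj#', '#4#', '#us8wz#', '#hgqxv#']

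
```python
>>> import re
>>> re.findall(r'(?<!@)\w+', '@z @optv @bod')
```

Because the assertion is negative and zero-width, positions next to the forbidden text are skipped.
With no groups in the pattern, `findall` gives back each whole match — 2 here.

['ptv', 'od']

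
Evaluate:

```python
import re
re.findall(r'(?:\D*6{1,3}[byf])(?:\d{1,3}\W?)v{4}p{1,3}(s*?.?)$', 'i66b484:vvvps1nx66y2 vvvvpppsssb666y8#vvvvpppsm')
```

['sm']

This matches zero or more of a non-digit, then 1 to 3 of a literal '6', then one of [byf] (non-capturing group); then 1 to 3 of a digit, then optionally a non-word character (non-capturing group); then exactly 4 of the literal 'v', then 1 to 3 of the literal 'p'; then zero or more of the literal 's' (lazy), then optionally any character (captured); then anchored at the end.
Scanning left to right: at [20:47] match ' vvvvpppsssb666y8#vvvvpppsm', group 1 = 'sm'.
Because there's exactly one group, `findall` drops the full match and keeps group 1 from the one hit.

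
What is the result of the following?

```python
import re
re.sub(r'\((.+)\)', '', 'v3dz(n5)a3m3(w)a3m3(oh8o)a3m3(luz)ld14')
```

Matches: at [4:34] → '(n5)a3m3(w)a3m3(oh8o)a3m3(luz)'.
Every occurrence is swapped for ''.

'v3dzld14'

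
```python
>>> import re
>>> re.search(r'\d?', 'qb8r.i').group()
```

The match spans [0:0] → ''.

''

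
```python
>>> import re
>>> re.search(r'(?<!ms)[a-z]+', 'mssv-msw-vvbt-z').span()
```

`(?!…)`/`(?<!…)` only lets a position through if the neighbouring text does NOT match; no characters are consumed.
`search` walks the string left to right and returns the first match it finds.
The match spans [0:4] → 'mssv'.

(0, 4)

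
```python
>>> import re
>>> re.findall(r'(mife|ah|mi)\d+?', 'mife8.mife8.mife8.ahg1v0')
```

Scanning left to right: at [0:5] match 'mife8', group 1 = 'mife'; at [6:11] match 'mife8', group 1 = 'mife'; at [12:17] match 'mife8', group 1 = 'mife'.
One capturing group, so `findall` returns just the captured substring from each match — 3 in all.

['mife', 'mife', 'mife']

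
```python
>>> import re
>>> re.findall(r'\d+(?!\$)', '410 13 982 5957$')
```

['410', '13', '982', '595']

`(?!…)`/`(?<!…)` only lets a position through if the neighbouring text does NOT match; no characters are consumed.
Since nothing is captured, `findall` lists the 4 matched substrings directly.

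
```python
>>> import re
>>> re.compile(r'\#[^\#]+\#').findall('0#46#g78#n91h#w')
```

['#46#', '#n91h#']

Matches: at [1:5] → '#46#'; at [8:14] → '#n91h#'.
Since nothing is captured, `findall` lists the 2 matched substrings directly.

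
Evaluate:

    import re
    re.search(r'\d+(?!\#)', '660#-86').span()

(0, 2)

`(?!…)`/`(?<!…)` only lets a position through if the neighbouring text does NOT match; no characters are consumed.
Unlike `match`, `search` isn't anchored — it looks for the pattern anywhere in the string.
The match spans [0:2] → '66'.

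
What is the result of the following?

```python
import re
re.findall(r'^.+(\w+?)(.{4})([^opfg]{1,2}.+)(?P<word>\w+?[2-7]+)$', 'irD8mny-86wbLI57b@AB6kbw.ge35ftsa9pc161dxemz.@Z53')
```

The pattern matches anchored at the start of the string; then one or more of any character; then one or more of a word character (lazy) (captured); then exactly 4 of any character (captured); then 1 to 2 of any character except [opfg], then one or more of any character (captured); then one or more of a word character (lazy), then one or more of a character in [2-7] (captured as 'word'); then anchored at the end.
Scanning left to right: at [0:49] match 'irD8mny-86wbLI57b@AB6kbw.ge35ftsa9pc161dxemz.@Z53', groups = ('x', 'emz.', '@Z', '53').
`findall` packs the 4 group values into a tuple for every match.

[('x', 'emz.', '@Z', '53')]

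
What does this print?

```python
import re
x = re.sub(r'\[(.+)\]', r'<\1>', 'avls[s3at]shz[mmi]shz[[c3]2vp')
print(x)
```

Matches: at [4:26] → '[s3at]shz[mmi]shz[[c3]'.
Each match is replaced using the text its own group 1 captured.

avls<s3at]shz[mmi]shz[[c3>2vp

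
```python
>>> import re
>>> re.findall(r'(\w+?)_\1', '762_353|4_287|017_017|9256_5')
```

['017']

`\1` has to match the exact text group 1 already captured.
One capturing group, so `findall` returns just the captured substring from the one match — 1 in all.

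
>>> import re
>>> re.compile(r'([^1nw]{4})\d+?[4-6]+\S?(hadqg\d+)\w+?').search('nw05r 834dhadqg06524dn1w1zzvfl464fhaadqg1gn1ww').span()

(2, 21)

This matches exactly 4 of any character except [1nw] (captured); then one or more of a digit (lazy), then one or more of a character in [4-6], then optionally a non-whitespace character; then the literal 'had', then the literal 'qg', then one or more of a digit (captured); then one or more of a word character (lazy).
Unlike `match`, `search` isn't anchored — it looks for the pattern anywhere in the string.
The match spans [2:21] → '05r 834dhadqg06524d'.
Captured: group 1 = '05r ', group 2 = 'hadqg06524'.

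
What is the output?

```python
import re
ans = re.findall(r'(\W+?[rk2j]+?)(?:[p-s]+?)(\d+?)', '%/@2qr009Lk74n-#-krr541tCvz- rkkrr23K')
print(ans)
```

[('%/@2', '0'), ('-#-k', '5'), ('- rkk', '2')]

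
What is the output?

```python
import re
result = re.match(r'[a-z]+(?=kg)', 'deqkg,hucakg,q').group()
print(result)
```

The `(?=…)`/`(?<=…)` assertion just peeks at neighbouring text; it doesn't advance the match position.
`re.match` won't scan ahead — the pattern has to work from the very first character.
The match spans [0:3] → 'deq'.

deq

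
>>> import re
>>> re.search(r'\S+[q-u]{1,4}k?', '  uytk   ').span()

(2, 6)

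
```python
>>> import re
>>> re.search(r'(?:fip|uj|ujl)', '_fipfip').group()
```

`re.search` tries every starting position until one works.
The match spans [1:4] → 'fip'.

'fip'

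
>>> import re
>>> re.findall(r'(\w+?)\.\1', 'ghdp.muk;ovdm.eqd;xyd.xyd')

['xyd']

`\1` has to match the exact text group 1 already captured.
Matches: at [18:25] match 'xyd.xyd', group 1 = 'xyd'.
`findall` collects group 1 from the one match (1 total).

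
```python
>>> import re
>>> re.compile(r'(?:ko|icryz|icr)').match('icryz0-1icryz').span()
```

(0, 5)

Branches in `(...|...)` are attempted left-to-right; the first branch that allows the whole pattern to succeed is taken.
`re.match` only tries the pattern at the start of the string.
The match spans [0:5] → 'icryz'.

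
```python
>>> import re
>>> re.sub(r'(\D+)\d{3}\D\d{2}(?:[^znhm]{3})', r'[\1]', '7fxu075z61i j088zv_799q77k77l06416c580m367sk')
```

'7[fxu]088[zv_]l06416[c]'

Pattern: one or more of a non-digit (captured); then exactly 3 of a digit, then a non-digit, then exactly 2 of a digit; then exactly 3 of any character except [znhm] (non-capturing group).
Each match is replaced using the text its own group 1 captured.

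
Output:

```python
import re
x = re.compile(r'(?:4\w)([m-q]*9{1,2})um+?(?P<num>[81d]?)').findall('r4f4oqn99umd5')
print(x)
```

[('qn99', 'd')]

Pattern: the literal '4', then a word character (non-capturing group); then zero or more of a character in [m-q], then 1 to 2 of a literal '9' (captured); then the literal 'u', then one or more of a literal 'm' (lazy); then optionally one of [81d] (captured as 'num').
2 groups means the one result is a tuple of 2 captured strings — 1 here.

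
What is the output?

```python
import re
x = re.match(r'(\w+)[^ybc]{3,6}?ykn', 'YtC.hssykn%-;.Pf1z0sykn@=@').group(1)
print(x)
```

YtC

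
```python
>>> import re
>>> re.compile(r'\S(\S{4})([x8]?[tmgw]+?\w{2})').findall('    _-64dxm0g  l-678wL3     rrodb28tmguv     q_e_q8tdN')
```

[('-64d', 'xm0g'), ('-678', 'wL3'), ('odb2', '8tmg'), ('_e_q', '8tdN')]

The pattern matches a non-whitespace character; then exactly 4 of a non-whitespace character (captured); then optionally one of [x8], then one or more of one of [tmgw] (lazy), then exactly 2 of a word character (captured).
The `?` after the quantifier makes it lazy — it takes as little as possible before letting the rest of the pattern try.
Walking the string: at [4:13] match '_-64dxm0g', groups = ('-64d', 'xm0g'); at [15:23] match 'l-678wL3', groups = ('-678', 'wL3'); at [29:38] match 'rodb28tmg', groups = ('odb2', '8tmg'); at [45:54] match 'q_e_q8tdN', groups = ('_e_q', '8tdN').
`findall` packs the 2 group values into a tuple for every match.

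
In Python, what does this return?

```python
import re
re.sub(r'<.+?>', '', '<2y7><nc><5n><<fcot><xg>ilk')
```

'ilk'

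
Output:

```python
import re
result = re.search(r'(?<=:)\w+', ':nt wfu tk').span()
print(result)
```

Because the assertion is zero-width, the text it checks is not consumed and won't appear in the result.
Unlike `match`, `search` isn't anchored — it looks for the pattern anywhere in the string.
The match spans [1:3] → 'nt'.

(1, 3)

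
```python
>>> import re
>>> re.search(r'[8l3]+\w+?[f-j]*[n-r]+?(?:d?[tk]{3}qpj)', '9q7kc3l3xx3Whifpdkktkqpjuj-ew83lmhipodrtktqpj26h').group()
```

The pattern matches one or more of one of [8l3]; then one or more of a word character (lazy), then zero or more of a character in [f-j]; then one or more of a character in [n-r] (lazy); then optionally a literal 'd', then exactly 3 of one of [tk], then the literal 'qpj' (non-capturing group).
`search` walks the string left to right and returns the first match it finds.
The match spans [29:45] → '83lmhipodrtktqpj'.

'83lmhipodrtktqpj'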